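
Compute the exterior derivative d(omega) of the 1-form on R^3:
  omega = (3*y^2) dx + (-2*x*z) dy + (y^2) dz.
d(omega) = (-6*y - 2*z) dx ∧ dy + (2*x + 2*y) dy ∧ dz

For a 1-form omega = sum_i f_i dx_i, the exterior derivative is
  d(omega) = sum_{i < j} (∂f_j/∂x_i - ∂f_i/∂x_j) dx_i ∧ dx_j.
  coefficient of dx ∧ dy: ∂f_2/∂x - ∂f_1/∂y = ∂(-2*x*z)/∂x - ∂(3*y^2)/∂y = -6*y - 2*z
  coefficient of dy ∧ dz: ∂f_3/∂y - ∂f_2/∂z = ∂(y^2)/∂y - ∂(-2*x*z)/∂z = 2*x + 2*y
Assembling: d(omega) = (-6*y - 2*z) dx ∧ dy + (2*x + 2*y) dy ∧ dz.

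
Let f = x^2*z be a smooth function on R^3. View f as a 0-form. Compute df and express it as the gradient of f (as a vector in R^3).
df = (2*x*z) dx + (0) dy + (x^2) dz; grad f = (2*x*z, 0, x^2)

For a 0-form f, d f = (∂f/∂x) dx + (∂f/∂y) dy + (∂f/∂z) dz. The components of the vector representation are exactly the entries of grad f in Cartesian coordinates:
  ∂f/∂x = 2*x*z
  ∂f/∂y = 0
  ∂f/∂z = x^2.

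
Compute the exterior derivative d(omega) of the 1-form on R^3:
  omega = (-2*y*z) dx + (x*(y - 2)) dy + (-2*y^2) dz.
d(omega) = (y + 2*z - 2) dx ∧ dy + (2*y) dx ∧ dz + (-4*y) dy ∧ dz

For a 1-form omega = sum_i f_i dx_i, the exterior derivative is
  d(omega) = sum_{i < j} (∂f_j/∂x_i - ∂f_i/∂x_j) dx_i ∧ dx_j.
  coefficient of dx ∧ dy: ∂f_2/∂x - ∂f_1/∂y = ∂(x*(y - 2))/∂x - ∂(-2*y*z)/∂y = y + 2*z - 2
  coefficient of dx ∧ dz: ∂f_3/∂x - ∂f_1/∂z = ∂(-2*y^2)/∂x - ∂(-2*y*z)/∂z = 2*y
  coefficient of dy ∧ dz: ∂f_3/∂y - ∂f_2/∂z = ∂(-2*y^2)/∂y - ∂(x*(y - 2))/∂z = -4*y
Assembling: d(omega) = (y + 2*z - 2) dx ∧ dy + (2*y) dx ∧ dz + (-4*y) dy ∧ dz.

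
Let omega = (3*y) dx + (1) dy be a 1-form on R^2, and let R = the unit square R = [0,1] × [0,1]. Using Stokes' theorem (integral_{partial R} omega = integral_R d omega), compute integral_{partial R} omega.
integral_(partial R) omega = -3

Stokes: integral_partial_R omega = integral_R d omega with d omega = (∂Q/∂x - ∂P/∂y) dx ∧ dy.
  ∂Q/∂x = 0
  ∂P/∂y = 3
  integrand = ∂Q/∂x - ∂P/∂y = -3.
Integrating over R: integral_0^1 integral_0^1 (-3) dx dy = -3.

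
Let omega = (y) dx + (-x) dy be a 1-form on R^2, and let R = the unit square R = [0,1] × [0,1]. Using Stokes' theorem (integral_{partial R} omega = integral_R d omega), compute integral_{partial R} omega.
integral_(partial R) omega = -2

Stokes: integral_partial_R omega = integral_R d omega with d omega = (∂Q/∂x - ∂P/∂y) dx ∧ dy.
  ∂Q/∂x = -1
  ∂P/∂y = 1
  integrand = ∂Q/∂x - ∂P/∂y = -2.
Integrating over R: integral_0^1 integral_0^1 (-2) dx dy = -2.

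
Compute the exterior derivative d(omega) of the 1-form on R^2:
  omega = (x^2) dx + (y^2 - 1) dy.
d(omega) = 0

For a 1-form omega = sum_i f_i dx_i, the exterior derivative is
  d(omega) = sum_{i < j} (∂f_j/∂x_i - ∂f_i/∂x_j) dx_i ∧ dx_j.

Assembling: d(omega) = 0.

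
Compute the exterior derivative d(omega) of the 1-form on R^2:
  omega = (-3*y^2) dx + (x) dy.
d(omega) = (6*y + 1) dx ∧ dy

For a 1-form omega = sum_i f_i dx_i, the exterior derivative is
  d(omega) = sum_{i < j} (∂f_j/∂x_i - ∂f_i/∂x_j) dx_i ∧ dx_j.
  coefficient of dx ∧ dy: ∂f_2/∂x - ∂f_1/∂y = ∂(x)/∂x - ∂(-3*y^2)/∂y = 6*y + 1
Assembling: d(omega) = (6*y + 1) dx ∧ dy.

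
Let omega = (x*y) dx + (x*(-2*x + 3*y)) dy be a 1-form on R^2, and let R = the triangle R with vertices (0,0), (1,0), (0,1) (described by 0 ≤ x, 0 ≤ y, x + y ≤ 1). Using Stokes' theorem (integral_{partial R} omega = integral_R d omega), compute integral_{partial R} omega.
integral_(partial R) omega = -1/3

Stokes: integral_partial_R omega = integral_R d omega with d omega = (∂Q/∂x - ∂P/∂y) dx ∧ dy.
  ∂Q/∂x = -4*x + 3*y
  ∂P/∂y = x
  integrand = ∂Q/∂x - ∂P/∂y = -5*x + 3*y.
Integrating over R: integral_0^1 integral_0^{1-x} (-5*x + 3*y) dy dx = -1/3.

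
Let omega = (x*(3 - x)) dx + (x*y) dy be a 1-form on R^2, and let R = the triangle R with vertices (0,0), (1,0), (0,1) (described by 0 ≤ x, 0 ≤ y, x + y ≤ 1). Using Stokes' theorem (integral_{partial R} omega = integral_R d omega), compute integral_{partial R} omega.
integral_(partial R) omega = 1/6

Stokes: integral_partial_R omega = integral_R d omega with d omega = (∂Q/∂x - ∂P/∂y) dx ∧ dy.
  ∂Q/∂x = y
  ∂P/∂y = 0
  integrand = ∂Q/∂x - ∂P/∂y = y.
Integrating over R: integral_0^1 integral_0^{1-x} (y) dy dx = 1/6.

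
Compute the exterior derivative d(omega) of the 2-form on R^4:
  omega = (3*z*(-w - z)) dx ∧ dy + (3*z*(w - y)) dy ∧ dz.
d(omega) = (-3*w - 6*z) dx ∧ dy ∧ dz + (-3*z) dx ∧ dy ∧ dw + (3*z) dy ∧ dz ∧ dw

For a 2-form omega = sum_{i<j} g_{ij} dx_i ∧ dx_j, the exterior derivative is
  d(omega) = sum_{i<j} d(g_{ij}) ∧ dx_i ∧ dx_j = sum_{i<j, k} (∂g_{ij}/∂x_k) dx_k ∧ dx_i ∧ dx_j.
Expand each term, using dx_k ∧ dx_i ∧ dx_j = sgn(permutation) dx_{(a)} ∧ dx_{(b)} ∧ dx_{(c)} with (a < b < c) sorted:
  d(3*z*(-w - z)) includes (∂/∂z)(3*z*(-w - z)) dz = (-3*w - 6*z) dz, which multiplied by dx ∧ dy gives (-3*w - 6*z) dx ∧ dy ∧ dz
  d(3*z*(-w - z)) includes (∂/∂w)(3*z*(-w - z)) dw = (-3*z) dw, which multiplied by dx ∧ dy gives (-3*z) dx ∧ dy ∧ dw
  d(3*z*(w - y)) includes (∂/∂w)(3*z*(w - y)) dw = (3*z) dw, which multiplied by dy ∧ dz gives (3*z) dy ∧ dz ∧ dw
Collecting like 3-forms: d(omega) = (-3*w - 6*z) dx ∧ dy ∧ dz + (-3*z) dx ∧ dy ∧ dw + (3*z) dy ∧ dz ∧ dw.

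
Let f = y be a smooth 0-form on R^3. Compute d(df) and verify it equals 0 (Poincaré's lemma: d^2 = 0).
d(df) = 0

Step 1: df = sum_i (∂f/∂x_i) dx_i = (0) dx + (1) dy + (0) dz.
Step 2: Apply d again. Using the 1-form formula, the coefficient of dx ∧ dy in d(df) is ∂^2 f/∂x ∂y - ∂^2 f/∂y ∂x = (0) - (0) = 0 (equality of mixed partials for smooth f).
Similarly for dx ∧ dz and dy ∧ dz — all coefficients vanish. So d(df) = 0.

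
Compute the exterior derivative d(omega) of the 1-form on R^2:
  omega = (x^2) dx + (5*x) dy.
d(omega) = (5) dx ∧ dy

For a 1-form omega = sum_i f_i dx_i, the exterior derivative is
  d(omega) = sum_{i < j} (∂f_j/∂x_i - ∂f_i/∂x_j) dx_i ∧ dx_j.
  coefficient of dx ∧ dy: ∂f_2/∂x - ∂f_1/∂y = ∂(5*x)/∂x - ∂(x^2)/∂y = 5
Assembling: d(omega) = (5) dx ∧ dy.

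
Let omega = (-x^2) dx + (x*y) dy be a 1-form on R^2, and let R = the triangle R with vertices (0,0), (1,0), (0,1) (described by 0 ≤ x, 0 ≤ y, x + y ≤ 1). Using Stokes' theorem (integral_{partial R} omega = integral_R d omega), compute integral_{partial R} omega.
integral_(partial R) omega = 1/6

Stokes: integral_partial_R omega = integral_R d omega with d omega = (∂Q/∂x - ∂P/∂y) dx ∧ dy.
  ∂Q/∂x = y
  ∂P/∂y = 0
  integrand = ∂Q/∂x - ∂P/∂y = y.
Integrating over R: integral_0^1 integral_0^{1-x} (y) dy dx = 1/6.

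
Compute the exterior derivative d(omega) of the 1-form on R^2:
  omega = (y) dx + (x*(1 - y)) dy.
d(omega) = (-y) dx ∧ dy

For a 1-form omega = sum_i f_i dx_i, the exterior derivative is
  d(omega) = sum_{i < j} (∂f_j/∂x_i - ∂f_i/∂x_j) dx_i ∧ dx_j.
  coefficient of dx ∧ dy: ∂f_2/∂x - ∂f_1/∂y = ∂(x*(1 - y))/∂x - ∂(y)/∂y = -y
Assembling: d(omega) = (-y) dx ∧ dy.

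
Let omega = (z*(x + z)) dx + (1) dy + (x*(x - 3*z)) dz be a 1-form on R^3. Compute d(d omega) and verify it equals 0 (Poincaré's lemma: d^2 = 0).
d(d omega) = 0

Step 1: d omega = sum_{i<j} (∂f_j/∂x_i - ∂f_i/∂x_j) dx_i ∧ dx_j:
  coeff of dx ∧ dy: 0
  coeff of dx ∧ dz: x - 5*z
  coeff of dy ∧ dz: 0
Step 2: Apply d again to each 2-form coefficient. The only possible 3-form in R^3 is dx ∧ dy ∧ dz, with coefficient
  ∂(coeff of dy∧dz)/∂x - ∂(coeff of dx∧dz)/∂y + ∂(coeff of dx∧dy)/∂z
  = ∂/∂x (0) - ∂/∂y (x - 5*z) + ∂/∂z (0).
Each of these terms simplifies to sums of mixed partials that cancel in pairs. The result is 0 (by equality of mixed partials for smooth functions — Schwarz / Clairaut).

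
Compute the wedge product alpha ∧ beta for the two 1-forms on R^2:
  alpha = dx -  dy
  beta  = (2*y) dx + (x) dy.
alpha ∧ beta = (x + 2*y) dx ∧ dy

Distribute the wedge, using dx_i ∧ dx_j = -dx_j ∧ dx_i and dx_i ∧ dx_i = 0. For each pair (i, j) with i < j, the coefficient of dx_i ∧ dx_j in alpha ∧ beta is (alpha_i * beta_j - alpha_j * beta_i). Collecting: alpha ∧ beta = (x + 2*y) dx ∧ dy.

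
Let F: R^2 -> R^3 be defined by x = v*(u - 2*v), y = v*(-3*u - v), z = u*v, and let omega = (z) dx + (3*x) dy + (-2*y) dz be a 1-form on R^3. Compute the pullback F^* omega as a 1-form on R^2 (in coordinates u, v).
F^* omega = (2*v^2*(-u + 10*v)) du + (2*v*(-u^2 + 5*u*v + 6*v^2)) dv

Using F^*(f dg) = (f ∘ F) d(g ∘ F), substitute each coordinate x_i by F_i(u, v) in f_i, and replace dx_i by d F_i = (∂F_i/∂u) du + (∂F_i/∂v) dv.
  For the x component: f_1(F) = u*v; d F_1 = (v) du + (u - 4*v) dv
  For the y component: f_2(F) = 3*v*(u - 2*v); d F_2 = (-3*v) du + (-3*u - 2*v) dv
  For the z component: f_3(F) = 2*v*(3*u + v); d F_3 = (v) du + (u) dv
Combining and collecting du, dv coefficients:
  coeff of du: 2*v^2*(-u + 10*v)
  coeff of dv: 2*v*(-u^2 + 5*u*v + 6*v^2)
F^* omega = (2*v^2*(-u + 10*v)) du + (2*v*(-u^2 + 5*u*v + 6*v^2)) dv.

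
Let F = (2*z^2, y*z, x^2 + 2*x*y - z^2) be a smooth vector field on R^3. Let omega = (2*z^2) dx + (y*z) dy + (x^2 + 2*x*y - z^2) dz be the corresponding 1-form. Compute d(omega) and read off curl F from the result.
d(omega) = (2*x - y) dy ∧ dz + (-2*x - 2*y + 4*z) dz ∧ dx + (0) dx ∧ dy; curl F = (2*x - y, -2*x - 2*y + 4*z, 0)

d omega = sum_{i<j} (∂f_j/∂x_i - ∂f_i/∂x_j) dx_i ∧ dx_j. Under the identification (dy ∧ dz, dz ∧ dx, dx ∧ dy) ↔ (e_x, e_y, e_z), the coefficients are exactly the components of curl F. Compute:
  ∂R/∂y - ∂Q/∂z = (2*x) - (y) = 2*x - y
  ∂P/∂z - ∂R/∂x = (4*z) - (2*x + 2*y) = -2*x - 2*y + 4*z
  ∂Q/∂x - ∂P/∂y = (0) - (0) = 0.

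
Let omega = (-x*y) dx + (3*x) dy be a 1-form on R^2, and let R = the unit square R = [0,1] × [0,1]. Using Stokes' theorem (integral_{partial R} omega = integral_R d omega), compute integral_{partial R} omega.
integral_(partial R) omega = 7/2

Stokes: integral_partial_R omega = integral_R d omega with d omega = (∂Q/∂x - ∂P/∂y) dx ∧ dy.
  ∂Q/∂x = 3
  ∂P/∂y = -x
  integrand = ∂Q/∂x - ∂P/∂y = x + 3.
Integrating over R: integral_0^1 integral_0^1 (x + 3) dx dy = 7/2.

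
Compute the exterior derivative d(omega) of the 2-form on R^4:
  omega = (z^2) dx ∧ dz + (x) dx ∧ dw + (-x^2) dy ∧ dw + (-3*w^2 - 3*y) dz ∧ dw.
d(omega) = (-2*x) dx ∧ dy ∧ dw + (-3) dy ∧ dz ∧ dw

For a 2-form omega = sum_{i<j} g_{ij} dx_i ∧ dx_j, the exterior derivative is
  d(omega) = sum_{i<j} d(g_{ij}) ∧ dx_i ∧ dx_j = sum_{i<j, k} (∂g_{ij}/∂x_k) dx_k ∧ dx_i ∧ dx_j.
Expand each term, using dx_k ∧ dx_i ∧ dx_j = sgn(permutation) dx_{(a)} ∧ dx_{(b)} ∧ dx_{(c)} with (a < b < c) sorted:
  d(-x^2) includes (∂/∂x)(-x^2) dx = (-2*x) dx, which multiplied by dy ∧ dw gives (-2*x) dx ∧ dy ∧ dw
  d(-3*w^2 - 3*y) includes (∂/∂y)(-3*w^2 - 3*y) dy = (-3) dy, which multiplied by dz ∧ dw gives (-3) dy ∧ dz ∧ dw
Collecting like 3-forms: d(omega) = (-2*x) dx ∧ dy ∧ dw + (-3) dy ∧ dz ∧ dw.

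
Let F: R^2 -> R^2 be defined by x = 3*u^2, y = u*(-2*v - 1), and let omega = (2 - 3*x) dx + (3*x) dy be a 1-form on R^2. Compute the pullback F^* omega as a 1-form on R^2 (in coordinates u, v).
F^* omega = (3*u*(-18*u^2 - 6*u*v - 3*u + 4)) du + (-18*u^3) dv

Using F^*(f dg) = (f ∘ F) d(g ∘ F), substitute each coordinate x_i by F_i(u, v) in f_i, and replace dx_i by d F_i = (∂F_i/∂u) du + (∂F_i/∂v) dv.
  For the x component: f_1(F) = 2 - 9*u^2; d F_1 = (6*u) du + (0) dv
  For the y component: f_2(F) = 9*u^2; d F_2 = (-2*v - 1) du + (-2*u) dv
Combining and collecting du, dv coefficients:
  coeff of du: 3*u*(-18*u^2 - 6*u*v - 3*u + 4)
  coeff of dv: -18*u^3
F^* omega = (3*u*(-18*u^2 - 6*u*v - 3*u + 4)) du + (-18*u^3) dv.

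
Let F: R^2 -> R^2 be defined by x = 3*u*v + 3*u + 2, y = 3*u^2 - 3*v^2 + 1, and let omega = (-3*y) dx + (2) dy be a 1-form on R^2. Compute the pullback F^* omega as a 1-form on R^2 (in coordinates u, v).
F^* omega = (-27*u^2*v - 27*u^2 + 12*u + 27*v^3 + 27*v^2 - 9*v - 9) du + (-27*u^3 + 27*u*v^2 - 9*u - 12*v) dv

Using F^*(f dg) = (f ∘ F) d(g ∘ F), substitute each coordinate x_i by F_i(u, v) in f_i, and replace dx_i by d F_i = (∂F_i/∂u) du + (∂F_i/∂v) dv.
  For the x component: f_1(F) = -9*u^2 + 9*v^2 - 3; d F_1 = (3*v + 3) du + (3*u) dv
  For the y component: f_2(F) = 2; d F_2 = (6*u) du + (-6*v) dv
Combining and collecting du, dv coefficients:
  coeff of du: -27*u^2*v - 27*u^2 + 12*u + 27*v^3 + 27*v^2 - 9*v - 9
  coeff of dv: -27*u^3 + 27*u*v^2 - 9*u - 12*v
F^* omega = (-27*u^2*v - 27*u^2 + 12*u + 27*v^3 + 27*v^2 - 9*v - 9) du + (-27*u^3 + 27*u*v^2 - 9*u - 12*v) dv.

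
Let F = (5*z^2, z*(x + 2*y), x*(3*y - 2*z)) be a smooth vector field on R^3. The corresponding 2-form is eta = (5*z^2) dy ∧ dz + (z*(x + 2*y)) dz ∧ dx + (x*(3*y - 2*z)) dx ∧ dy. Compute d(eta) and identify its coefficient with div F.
d(eta) = (-2*x + 2*z) dx ∧ dy ∧ dz; div F = -2*x + 2*z

For a 2-form in R^3 of the form above, applying d gives a 3-form with coefficient ∂P/∂x + ∂Q/∂y + ∂R/∂z:
  ∂P/∂x = 0
  ∂Q/∂y = 2*z
  ∂R/∂z = -2*x
Sum = -2*x + 2*z, which is exactly div F.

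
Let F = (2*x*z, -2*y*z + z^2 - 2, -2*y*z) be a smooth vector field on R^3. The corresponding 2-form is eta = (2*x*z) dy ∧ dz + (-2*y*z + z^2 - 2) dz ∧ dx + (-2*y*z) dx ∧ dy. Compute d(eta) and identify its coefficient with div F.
d(eta) = (-2*y) dx ∧ dy ∧ dz; div F = -2*y

For a 2-form in R^3 of the form above, applying d gives a 3-form with coefficient ∂P/∂x + ∂Q/∂y + ∂R/∂z:
  ∂P/∂x = 2*z
  ∂Q/∂y = -2*z
  ∂R/∂z = -2*y
Sum = -2*y, which is exactly div F.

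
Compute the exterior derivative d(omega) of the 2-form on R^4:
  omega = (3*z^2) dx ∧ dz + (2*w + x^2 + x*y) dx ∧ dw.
d(omega) = (-x) dx ∧ dy ∧ dw

For a 2-form omega = sum_{i<j} g_{ij} dx_i ∧ dx_j, the exterior derivative is
  d(omega) = sum_{i<j} d(g_{ij}) ∧ dx_i ∧ dx_j = sum_{i<j, k} (∂g_{ij}/∂x_k) dx_k ∧ dx_i ∧ dx_j.
Expand each term, using dx_k ∧ dx_i ∧ dx_j = sgn(permutation) dx_{(a)} ∧ dx_{(b)} ∧ dx_{(c)} with (a < b < c) sorted:
  d(2*w + x^2 + x*y) includes (∂/∂y)(2*w + x^2 + x*y) dy = (x) dy, which multiplied by dx ∧ dw gives (-x) dx ∧ dy ∧ dw
Collecting like 3-forms: d(omega) = (-x) dx ∧ dy ∧ dw.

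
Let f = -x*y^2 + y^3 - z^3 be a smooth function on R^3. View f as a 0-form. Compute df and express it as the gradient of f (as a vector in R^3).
df = (-y^2) dx + (y*(-2*x + 3*y)) dy + (-3*z^2) dz; grad f = (-y^2, y*(-2*x + 3*y), -3*z^2)

For a 0-form f, d f = (∂f/∂x) dx + (∂f/∂y) dy + (∂f/∂z) dz. The components of the vector representation are exactly the entries of grad f in Cartesian coordinates:
  ∂f/∂x = -y^2
  ∂f/∂y = y*(-2*x + 3*y)
  ∂f/∂z = -3*z^2.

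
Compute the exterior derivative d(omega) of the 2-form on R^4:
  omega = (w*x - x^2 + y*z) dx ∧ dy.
d(omega) = (y) dx ∧ dy ∧ dz + (x) dx ∧ dy ∧ dw

For a 2-form omega = sum_{i<j} g_{ij} dx_i ∧ dx_j, the exterior derivative is
  d(omega) = sum_{i<j} d(g_{ij}) ∧ dx_i ∧ dx_j = sum_{i<j, k} (∂g_{ij}/∂x_k) dx_k ∧ dx_i ∧ dx_j.
Expand each term, using dx_k ∧ dx_i ∧ dx_j = sgn(permutation) dx_{(a)} ∧ dx_{(b)} ∧ dx_{(c)} with (a < b < c) sorted:
  d(w*x - x^2 + y*z) includes (∂/∂z)(w*x - x^2 + y*z) dz = (y) dz, which multiplied by dx ∧ dy gives (y) dx ∧ dy ∧ dz
  d(w*x - x^2 + y*z) includes (∂/∂w)(w*x - x^2 + y*z) dw = (x) dw, which multiplied by dx ∧ dy gives (x) dx ∧ dy ∧ dw
Collecting like 3-forms: d(omega) = (y) dx ∧ dy ∧ dz + (x) dx ∧ dy ∧ dw.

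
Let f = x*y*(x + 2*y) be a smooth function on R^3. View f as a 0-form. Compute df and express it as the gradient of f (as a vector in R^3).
df = (2*y*(x + y)) dx + (x*(x + 4*y)) dy + (0) dz; grad f = (2*y*(x + y), x*(x + 4*y), 0)

For a 0-form f, d f = (∂f/∂x) dx + (∂f/∂y) dy + (∂f/∂z) dz. The components of the vector representation are exactly the entries of grad f in Cartesian coordinates:
  ∂f/∂x = 2*y*(x + y)
  ∂f/∂y = x*(x + 4*y)
  ∂f/∂z = 0.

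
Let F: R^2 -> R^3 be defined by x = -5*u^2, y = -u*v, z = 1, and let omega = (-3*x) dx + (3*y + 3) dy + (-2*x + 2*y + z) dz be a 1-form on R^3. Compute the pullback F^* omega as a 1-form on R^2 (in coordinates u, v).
F^* omega = (-150*u^3 + 3*u*v^2 - 3*v) du + (3*u*(u*v - 1)) dv

Using F^*(f dg) = (f ∘ F) d(g ∘ F), substitute each coordinate x_i by F_i(u, v) in f_i, and replace dx_i by d F_i = (∂F_i/∂u) du + (∂F_i/∂v) dv.
  For the x component: f_1(F) = 15*u^2; d F_1 = (-10*u) du + (0) dv
  For the y component: f_2(F) = -3*u*v + 3; d F_2 = (-v) du + (-u) dv
  For the z component: f_3(F) = 10*u^2 - 2*u*v + 1; d F_3 = (0) du + (0) dv
Combining and collecting du, dv coefficients:
  coeff of du: -150*u^3 + 3*u*v^2 - 3*v
  coeff of dv: 3*u*(u*v - 1)
F^* omega = (-150*u^3 + 3*u*v^2 - 3*v) du + (3*u*(u*v - 1)) dv.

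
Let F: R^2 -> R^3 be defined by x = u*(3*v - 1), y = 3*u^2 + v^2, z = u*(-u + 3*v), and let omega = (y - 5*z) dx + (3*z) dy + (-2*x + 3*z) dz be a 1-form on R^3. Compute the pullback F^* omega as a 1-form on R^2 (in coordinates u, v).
F^* omega = (-12*u^3 + 63*u^2*v - 12*u^2 - 36*u*v^2 + 21*u*v + 3*v^3 - v^2) du + (3*u*(5*u^2 - 14*u*v + 2*u + 7*v^2)) dv

Using F^*(f dg) = (f ∘ F) d(g ∘ F), substitute each coordinate x_i by F_i(u, v) in f_i, and replace dx_i by d F_i = (∂F_i/∂u) du + (∂F_i/∂v) dv.
  For the x component: f_1(F) = 8*u^2 - 15*u*v + v^2; d F_1 = (3*v - 1) du + (3*u) dv
  For the y component: f_2(F) = 3*u*(-u + 3*v); d F_2 = (6*u) du + (2*v) dv
  For the z component: f_3(F) = u*(-3*u + 3*v + 2); d F_3 = (-2*u + 3*v) du + (3*u) dv
Combining and collecting du, dv coefficients:
  coeff of du: -12*u^3 + 63*u^2*v - 12*u^2 - 36*u*v^2 + 21*u*v + 3*v^3 - v^2
  coeff of dv: 3*u*(5*u^2 - 14*u*v + 2*u + 7*v^2)
F^* omega = (-12*u^3 + 63*u^2*v - 12*u^2 - 36*u*v^2 + 21*u*v + 3*v^3 - v^2) du + (3*u*(5*u^2 - 14*u*v + 2*u + 7*v^2)) dv.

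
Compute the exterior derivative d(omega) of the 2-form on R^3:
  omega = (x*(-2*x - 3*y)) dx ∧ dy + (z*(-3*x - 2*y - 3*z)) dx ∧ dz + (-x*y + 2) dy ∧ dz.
d(omega) = (-y + 2*z) dx ∧ dy ∧ dz

For a 2-form omega = sum_{i<j} g_{ij} dx_i ∧ dx_j, the exterior derivative is
  d(omega) = sum_{i<j} d(g_{ij}) ∧ dx_i ∧ dx_j = sum_{i<j, k} (∂g_{ij}/∂x_k) dx_k ∧ dx_i ∧ dx_j.
Expand each term, using dx_k ∧ dx_i ∧ dx_j = sgn(permutation) dx_{(a)} ∧ dx_{(b)} ∧ dx_{(c)} with (a < b < c) sorted:
  d(z*(-3*x - 2*y - 3*z)) includes (∂/∂y)(z*(-3*x - 2*y - 3*z)) dy = (-2*z) dy, which multiplied by dx ∧ dz gives (2*z) dx ∧ dy ∧ dz
  d(-x*y + 2) includes (∂/∂x)(-x*y + 2) dx = (-y) dx, which multiplied by dy ∧ dz gives (-y) dx ∧ dy ∧ dz
Collecting like 3-forms: d(omega) = (-y + 2*z) dx ∧ dy ∧ dz.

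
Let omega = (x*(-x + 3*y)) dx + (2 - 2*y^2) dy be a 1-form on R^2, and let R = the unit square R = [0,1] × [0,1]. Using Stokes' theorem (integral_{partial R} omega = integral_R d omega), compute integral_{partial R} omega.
integral_(partial R) omega = -3/2

Stokes: integral_partial_R omega = integral_R d omega with d omega = (∂Q/∂x - ∂P/∂y) dx ∧ dy.
  ∂Q/∂x = 0
  ∂P/∂y = 3*x
  integrand = ∂Q/∂x - ∂P/∂y = -3*x.
Integrating over R: integral_0^1 integral_0^1 (-3*x) dx dy = -3/2.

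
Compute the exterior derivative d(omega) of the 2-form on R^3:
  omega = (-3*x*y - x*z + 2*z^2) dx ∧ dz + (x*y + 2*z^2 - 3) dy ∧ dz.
d(omega) = (3*x + y) dx ∧ dy ∧ dz

For a 2-form omega = sum_{i<j} g_{ij} dx_i ∧ dx_j, the exterior derivative is
  d(omega) = sum_{i<j} d(g_{ij}) ∧ dx_i ∧ dx_j = sum_{i<j, k} (∂g_{ij}/∂x_k) dx_k ∧ dx_i ∧ dx_j.
Expand each term, using dx_k ∧ dx_i ∧ dx_j = sgn(permutation) dx_{(a)} ∧ dx_{(b)} ∧ dx_{(c)} with (a < b < c) sorted:
  d(-3*x*y - x*z + 2*z^2) includes (∂/∂y)(-3*x*y - x*z + 2*z^2) dy = (-3*x) dy, which multiplied by dx ∧ dz gives (3*x) dx ∧ dy ∧ dz
  d(x*y + 2*z^2 - 3) includes (∂/∂x)(x*y + 2*z^2 - 3) dx = (y) dx, which multiplied by dy ∧ dz gives (y) dx ∧ dy ∧ dz
Collecting like 3-forms: d(omega) = (3*x + y) dx ∧ dy ∧ dz.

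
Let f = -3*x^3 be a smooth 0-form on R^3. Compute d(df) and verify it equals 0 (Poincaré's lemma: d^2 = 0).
d(df) = 0

Step 1: df = sum_i (∂f/∂x_i) dx_i = (-9*x^2) dx + (0) dy + (0) dz.
Step 2: Apply d again. Using the 1-form formula, the coefficient of dx ∧ dy in d(df) is ∂^2 f/∂x ∂y - ∂^2 f/∂y ∂x = (0) - (0) = 0 (equality of mixed partials for smooth f).
Similarly for dx ∧ dz and dy ∧ dz — all coefficients vanish. So d(df) = 0.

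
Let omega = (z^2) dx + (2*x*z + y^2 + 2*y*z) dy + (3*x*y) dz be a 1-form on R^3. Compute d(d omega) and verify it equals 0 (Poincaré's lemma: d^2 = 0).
d(d omega) = 0

Step 1: d omega = sum_{i<j} (∂f_j/∂x_i - ∂f_i/∂x_j) dx_i ∧ dx_j:
  coeff of dx ∧ dy: 2*z
  coeff of dx ∧ dz: 3*y - 2*z
  coeff of dy ∧ dz: x - 2*y
Step 2: Apply d again to each 2-form coefficient. The only possible 3-form in R^3 is dx ∧ dy ∧ dz, with coefficient
  ∂(coeff of dy∧dz)/∂x - ∂(coeff of dx∧dz)/∂y + ∂(coeff of dx∧dy)/∂z
  = ∂/∂x (x - 2*y) - ∂/∂y (3*y - 2*z) + ∂/∂z (2*z).
Each of these terms simplifies to sums of mixed partials that cancel in pairs. The result is 0 (by equality of mixed partials for smooth functions — Schwarz / Clairaut).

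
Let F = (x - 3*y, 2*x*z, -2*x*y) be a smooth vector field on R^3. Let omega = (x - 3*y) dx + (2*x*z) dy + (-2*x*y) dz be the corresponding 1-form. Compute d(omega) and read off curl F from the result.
d(omega) = (-4*x) dy ∧ dz + (2*y) dz ∧ dx + (2*z + 3) dx ∧ dy; curl F = (-4*x, 2*y, 2*z + 3)

d omega = sum_{i<j} (∂f_j/∂x_i - ∂f_i/∂x_j) dx_i ∧ dx_j. Under the identification (dy ∧ dz, dz ∧ dx, dx ∧ dy) ↔ (e_x, e_y, e_z), the coefficients are exactly the components of curl F. Compute:
  ∂R/∂y - ∂Q/∂z = (-2*x) - (2*x) = -4*x
  ∂P/∂z - ∂R/∂x = (0) - (-2*y) = 2*y
  ∂Q/∂x - ∂P/∂y = (2*z) - (-3) = 2*z + 3.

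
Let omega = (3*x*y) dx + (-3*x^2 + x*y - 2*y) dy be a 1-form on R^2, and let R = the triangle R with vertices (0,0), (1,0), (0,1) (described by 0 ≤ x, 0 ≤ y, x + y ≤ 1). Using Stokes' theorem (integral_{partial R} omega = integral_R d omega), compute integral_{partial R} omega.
integral_(partial R) omega = -4/3

Stokes: integral_partial_R omega = integral_R d omega with d omega = (∂Q/∂x - ∂P/∂y) dx ∧ dy.
  ∂Q/∂x = -6*x + y
  ∂P/∂y = 3*x
  integrand = ∂Q/∂x - ∂P/∂y = -9*x + y.
Integrating over R: integral_0^1 integral_0^{1-x} (-9*x + y) dy dx = -4/3.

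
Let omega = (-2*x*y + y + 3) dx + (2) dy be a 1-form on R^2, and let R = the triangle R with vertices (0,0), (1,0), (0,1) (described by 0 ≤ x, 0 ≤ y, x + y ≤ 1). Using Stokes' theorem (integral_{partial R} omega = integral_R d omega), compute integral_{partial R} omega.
integral_(partial R) omega = -1/6

Stokes: integral_partial_R omega = integral_R d omega with d omega = (∂Q/∂x - ∂P/∂y) dx ∧ dy.
  ∂Q/∂x = 0
  ∂P/∂y = 1 - 2*x
  integrand = ∂Q/∂x - ∂P/∂y = 2*x - 1.
Integrating over R: integral_0^1 integral_0^{1-x} (2*x - 1) dy dx = -1/6.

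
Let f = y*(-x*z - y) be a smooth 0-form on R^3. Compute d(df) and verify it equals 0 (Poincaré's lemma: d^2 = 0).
d(df) = 0

Step 1: df = sum_i (∂f/∂x_i) dx_i = (-y*z) dx + (-x*z - 2*y) dy + (-x*y) dz.
Step 2: Apply d again. Using the 1-form formula, the coefficient of dx ∧ dy in d(df) is ∂^2 f/∂x ∂y - ∂^2 f/∂y ∂x = (-z) - (-z) = 0 (equality of mixed partials for smooth f).
Similarly for dx ∧ dz and dy ∧ dz — all coefficients vanish. So d(df) = 0.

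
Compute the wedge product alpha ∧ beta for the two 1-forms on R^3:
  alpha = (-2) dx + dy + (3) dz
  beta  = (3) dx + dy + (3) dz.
alpha ∧ beta = (-5) dx ∧ dy + (-15) dx ∧ dz

Distribute the wedge, using dx_i ∧ dx_j = -dx_j ∧ dx_i and dx_i ∧ dx_i = 0. For each pair (i, j) with i < j, the coefficient of dx_i ∧ dx_j in alpha ∧ beta is (alpha_i * beta_j - alpha_j * beta_i). Collecting: alpha ∧ beta = (-5) dx ∧ dy + (-15) dx ∧ dz.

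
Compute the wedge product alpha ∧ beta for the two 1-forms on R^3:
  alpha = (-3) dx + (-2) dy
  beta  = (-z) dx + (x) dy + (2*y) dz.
alpha ∧ beta = (-3*x - 2*z) dx ∧ dy + (-6*y) dx ∧ dz + (-4*y) dy ∧ dz

Distribute the wedge, using dx_i ∧ dx_j = -dx_j ∧ dx_i and dx_i ∧ dx_i = 0. For each pair (i, j) with i < j, the coefficient of dx_i ∧ dx_j in alpha ∧ beta is (alpha_i * beta_j - alpha_j * beta_i). Collecting: alpha ∧ beta = (-3*x - 2*z) dx ∧ dy + (-6*y) dx ∧ dz + (-4*y) dy ∧ dz.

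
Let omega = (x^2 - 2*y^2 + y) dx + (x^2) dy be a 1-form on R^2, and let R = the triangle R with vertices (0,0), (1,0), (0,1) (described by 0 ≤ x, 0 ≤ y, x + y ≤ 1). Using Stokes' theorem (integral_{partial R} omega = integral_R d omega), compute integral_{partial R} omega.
integral_(partial R) omega = 1/2

Stokes: integral_partial_R omega = integral_R d omega with d omega = (∂Q/∂x - ∂P/∂y) dx ∧ dy.
  ∂Q/∂x = 2*x
  ∂P/∂y = 1 - 4*y
  integrand = ∂Q/∂x - ∂P/∂y = 2*x + 4*y - 1.
Integrating over R: integral_0^1 integral_0^{1-x} (2*x + 4*y - 1) dy dx = 1/2.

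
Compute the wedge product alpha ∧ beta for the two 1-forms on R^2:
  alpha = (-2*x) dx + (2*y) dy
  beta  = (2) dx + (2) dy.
alpha ∧ beta = (-4*x - 4*y) dx ∧ dy

Distribute the wedge, using dx_i ∧ dx_j = -dx_j ∧ dx_i and dx_i ∧ dx_i = 0. For each pair (i, j) with i < j, the coefficient of dx_i ∧ dx_j in alpha ∧ beta is (alpha_i * beta_j - alpha_j * beta_i). Collecting: alpha ∧ beta = (-4*x - 4*y) dx ∧ dy.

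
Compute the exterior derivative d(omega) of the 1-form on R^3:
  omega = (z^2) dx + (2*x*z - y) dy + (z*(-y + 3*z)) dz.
d(omega) = (2*z) dx ∧ dy + (-2*z) dx ∧ dz + (-2*x - z) dy ∧ dz

For a 1-form omega = sum_i f_i dx_i, the exterior derivative is
  d(omega) = sum_{i < j} (∂f_j/∂x_i - ∂f_i/∂x_j) dx_i ∧ dx_j.
  coefficient of dx ∧ dy: ∂f_2/∂x - ∂f_1/∂y = ∂(2*x*z - y)/∂x - ∂(z^2)/∂y = 2*z
  coefficient of dx ∧ dz: ∂f_3/∂x - ∂f_1/∂z = ∂(z*(-y + 3*z))/∂x - ∂(z^2)/∂z = -2*z
  coefficient of dy ∧ dz: ∂f_3/∂y - ∂f_2/∂z = ∂(z*(-y + 3*z))/∂y - ∂(2*x*z - y)/∂z = -2*x - z
Assembling: d(omega) = (2*z) dx ∧ dy + (-2*z) dx ∧ dz + (-2*x - z) dy ∧ dz.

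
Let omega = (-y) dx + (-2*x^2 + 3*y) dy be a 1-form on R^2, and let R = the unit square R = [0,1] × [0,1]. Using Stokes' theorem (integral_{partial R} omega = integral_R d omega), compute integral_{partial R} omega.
integral_(partial R) omega = -1

Stokes: integral_partial_R omega = integral_R d omega with d omega = (∂Q/∂x - ∂P/∂y) dx ∧ dy.
  ∂Q/∂x = -4*x
  ∂P/∂y = -1
  integrand = ∂Q/∂x - ∂P/∂y = 1 - 4*x.
Integrating over R: integral_0^1 integral_0^1 (1 - 4*x) dx dy = -1.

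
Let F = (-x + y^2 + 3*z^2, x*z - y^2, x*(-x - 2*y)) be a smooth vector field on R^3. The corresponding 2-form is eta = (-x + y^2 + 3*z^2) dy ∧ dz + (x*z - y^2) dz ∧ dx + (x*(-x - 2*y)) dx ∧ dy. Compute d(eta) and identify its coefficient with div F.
d(eta) = (-2*y - 1) dx ∧ dy ∧ dz; div F = -2*y - 1

For a 2-form in R^3 of the form above, applying d gives a 3-form with coefficient ∂P/∂x + ∂Q/∂y + ∂R/∂z:
  ∂P/∂x = -1
  ∂Q/∂y = -2*y
  ∂R/∂z = 0
Sum = -2*y - 1, which is exactly div F.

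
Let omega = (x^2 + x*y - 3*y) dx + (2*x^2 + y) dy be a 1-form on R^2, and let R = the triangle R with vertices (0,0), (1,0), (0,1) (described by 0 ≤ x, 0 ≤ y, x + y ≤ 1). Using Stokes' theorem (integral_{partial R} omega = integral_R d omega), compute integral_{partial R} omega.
integral_(partial R) omega = 2

Stokes: integral_partial_R omega = integral_R d omega with d omega = (∂Q/∂x - ∂P/∂y) dx ∧ dy.
  ∂Q/∂x = 4*x
  ∂P/∂y = x - 3
  integrand = ∂Q/∂x - ∂P/∂y = 3*x + 3.
Integrating over R: integral_0^1 integral_0^{1-x} (3*x + 3) dy dx = 2.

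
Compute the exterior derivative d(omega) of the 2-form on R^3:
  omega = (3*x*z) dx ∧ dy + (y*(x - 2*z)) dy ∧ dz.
d(omega) = (3*x + y) dx ∧ dy ∧ dz

For a 2-form omega = sum_{i<j} g_{ij} dx_i ∧ dx_j, the exterior derivative is
  d(omega) = sum_{i<j} d(g_{ij}) ∧ dx_i ∧ dx_j = sum_{i<j, k} (∂g_{ij}/∂x_k) dx_k ∧ dx_i ∧ dx_j.
Expand each term, using dx_k ∧ dx_i ∧ dx_j = sgn(permutation) dx_{(a)} ∧ dx_{(b)} ∧ dx_{(c)} with (a < b < c) sorted:
  d(3*x*z) includes (∂/∂z)(3*x*z) dz = (3*x) dz, which multiplied by dx ∧ dy gives (3*x) dx ∧ dy ∧ dz
  d(y*(x - 2*z)) includes (∂/∂x)(y*(x - 2*z)) dx = (y) dx, which multiplied by dy ∧ dz gives (y) dx ∧ dy ∧ dz
Collecting like 3-forms: d(omega) = (3*x + y) dx ∧ dy ∧ dz.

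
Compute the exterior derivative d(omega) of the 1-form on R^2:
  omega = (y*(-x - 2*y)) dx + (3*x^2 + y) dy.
d(omega) = (7*x + 4*y) dx ∧ dy

For a 1-form omega = sum_i f_i dx_i, the exterior derivative is
  d(omega) = sum_{i < j} (∂f_j/∂x_i - ∂f_i/∂x_j) dx_i ∧ dx_j.
  coefficient of dx ∧ dy: ∂f_2/∂x - ∂f_1/∂y = ∂(3*x^2 + y)/∂x - ∂(y*(-x - 2*y))/∂y = 7*x + 4*y
Assembling: d(omega) = (7*x + 4*y) dx ∧ dy.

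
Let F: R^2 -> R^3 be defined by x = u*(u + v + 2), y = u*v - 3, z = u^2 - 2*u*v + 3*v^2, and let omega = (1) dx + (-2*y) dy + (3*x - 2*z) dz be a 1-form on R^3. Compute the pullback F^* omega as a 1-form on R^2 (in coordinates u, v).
F^* omega = (2*u^3 + 12*u^2*v + 12*u^2 - 28*u*v^2 - 12*u*v + 2*u + 12*v^3 + 7*v + 2) du + (-2*u^3 - 10*u^2*v - 12*u^2 + 54*u*v^2 + 36*u*v + 7*u - 36*v^3) dv

Using F^*(f dg) = (f ∘ F) d(g ∘ F), substitute each coordinate x_i by F_i(u, v) in f_i, and replace dx_i by d F_i = (∂F_i/∂u) du + (∂F_i/∂v) dv.
  For the x component: f_1(F) = 1; d F_1 = (2*u + v + 2) du + (u) dv
  For the y component: f_2(F) = -2*u*v + 6; d F_2 = (v) du + (u) dv
  For the z component: f_3(F) = u^2 + 7*u*v + 6*u - 6*v^2; d F_3 = (2*u - 2*v) du + (-2*u + 6*v) dv
Combining and collecting du, dv coefficients:
  coeff of du: 2*u^3 + 12*u^2*v + 12*u^2 - 28*u*v^2 - 12*u*v + 2*u + 12*v^3 + 7*v + 2
  coeff of dv: -2*u^3 - 10*u^2*v - 12*u^2 + 54*u*v^2 + 36*u*v + 7*u - 36*v^3
F^* omega = (2*u^3 + 12*u^2*v + 12*u^2 - 28*u*v^2 - 12*u*v + 2*u + 12*v^3 + 7*v + 2) du + (-2*u^3 - 10*u^2*v - 12*u^2 + 54*u*v^2 + 36*u*v + 7*u - 36*v^3) dv.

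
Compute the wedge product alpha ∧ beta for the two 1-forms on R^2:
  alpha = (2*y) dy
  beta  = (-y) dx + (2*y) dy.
alpha ∧ beta = (2*y^2) dx ∧ dy

Distribute the wedge, using dx_i ∧ dx_j = -dx_j ∧ dx_i and dx_i ∧ dx_i = 0. For each pair (i, j) with i < j, the coefficient of dx_i ∧ dx_j in alpha ∧ beta is (alpha_i * beta_j - alpha_j * beta_i). Collecting: alpha ∧ beta = (2*y^2) dx ∧ dy.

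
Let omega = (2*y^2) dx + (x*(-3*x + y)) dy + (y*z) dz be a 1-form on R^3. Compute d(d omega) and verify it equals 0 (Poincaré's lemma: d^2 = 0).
d(d omega) = 0

Step 1: d omega = sum_{i<j} (∂f_j/∂x_i - ∂f_i/∂x_j) dx_i ∧ dx_j:
  coeff of dx ∧ dy: -6*x - 3*y
  coeff of dx ∧ dz: 0
  coeff of dy ∧ dz: z
Step 2: Apply d again to each 2-form coefficient. The only possible 3-form in R^3 is dx ∧ dy ∧ dz, with coefficient
  ∂(coeff of dy∧dz)/∂x - ∂(coeff of dx∧dz)/∂y + ∂(coeff of dx∧dy)/∂z
  = ∂/∂x (z) - ∂/∂y (0) + ∂/∂z (-6*x - 3*y).
Each of these terms simplifies to sums of mixed partials that cancel in pairs. The result is 0 (by equality of mixed partials for smooth functions — Schwarz / Clairaut).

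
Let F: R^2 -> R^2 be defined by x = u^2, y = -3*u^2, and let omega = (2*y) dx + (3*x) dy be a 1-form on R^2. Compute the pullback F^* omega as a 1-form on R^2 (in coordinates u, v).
F^* omega = (-30*u^3) du

Using F^*(f dg) = (f ∘ F) d(g ∘ F), substitute each coordinate x_i by F_i(u, v) in f_i, and replace dx_i by d F_i = (∂F_i/∂u) du + (∂F_i/∂v) dv.
  For the x component: f_1(F) = -6*u^2; d F_1 = (2*u) du + (0) dv
  For the y component: f_2(F) = 3*u^2; d F_2 = (-6*u) du + (0) dv
Combining and collecting du, dv coefficients:
  coeff of du: -30*u^3
  coeff of dv: 0
F^* omega = (-30*u^3) du.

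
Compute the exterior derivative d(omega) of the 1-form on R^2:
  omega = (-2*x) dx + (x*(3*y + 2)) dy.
d(omega) = (3*y + 2) dx ∧ dy

For a 1-form omega = sum_i f_i dx_i, the exterior derivative is
  d(omega) = sum_{i < j} (∂f_j/∂x_i - ∂f_i/∂x_j) dx_i ∧ dx_j.
  coefficient of dx ∧ dy: ∂f_2/∂x - ∂f_1/∂y = ∂(x*(3*y + 2))/∂x - ∂(-2*x)/∂y = 3*y + 2
Assembling: d(omega) = (3*y + 2) dx ∧ dy.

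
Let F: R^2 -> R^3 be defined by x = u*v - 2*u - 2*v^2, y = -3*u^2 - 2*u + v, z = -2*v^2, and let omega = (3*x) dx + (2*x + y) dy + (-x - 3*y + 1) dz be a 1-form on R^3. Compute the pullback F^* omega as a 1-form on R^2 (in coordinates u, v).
F^* omega = (18*u^3 - 12*u^2*v + 42*u^2 + 27*u*v^2 - 22*u*v + 24*u - 6*v^3 + 20*v^2 - 2*v) du + (-33*u^2*v - 9*u^2 - 14*u*v^2 - 6*u*v - 6*u + 16*v^3 + 8*v^2 - 3*v) dv

Using F^*(f dg) = (f ∘ F) d(g ∘ F), substitute each coordinate x_i by F_i(u, v) in f_i, and replace dx_i by d F_i = (∂F_i/∂u) du + (∂F_i/∂v) dv.
  For the x component: f_1(F) = 3*u*v - 6*u - 6*v^2; d F_1 = (v - 2) du + (u - 4*v) dv
  For the y component: f_2(F) = -3*u^2 + 2*u*v - 6*u - 4*v^2 + v; d F_2 = (-6*u - 2) du + (1) dv
  For the z component: f_3(F) = 9*u^2 - u*v + 8*u + 2*v^2 - 3*v + 1; d F_3 = (0) du + (-4*v) dv
Combining and collecting du, dv coefficients:
  coeff of du: 18*u^3 - 12*u^2*v + 42*u^2 + 27*u*v^2 - 22*u*v + 24*u - 6*v^3 + 20*v^2 - 2*v
  coeff of dv: -33*u^2*v - 9*u^2 - 14*u*v^2 - 6*u*v - 6*u + 16*v^3 + 8*v^2 - 3*v
F^* omega = (18*u^3 - 12*u^2*v + 42*u^2 + 27*u*v^2 - 22*u*v + 24*u - 6*v^3 + 20*v^2 - 2*v) du + (-33*u^2*v - 9*u^2 - 14*u*v^2 - 6*u*v - 6*u + 16*v^3 + 8*v^2 - 3*v) dv.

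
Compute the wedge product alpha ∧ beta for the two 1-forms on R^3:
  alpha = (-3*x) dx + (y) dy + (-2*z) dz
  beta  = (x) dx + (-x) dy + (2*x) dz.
alpha ∧ beta = (x*(3*x - y)) dx ∧ dy + (2*x*(-3*x + z)) dx ∧ dz + (2*x*(y - z)) dy ∧ dz

Distribute the wedge, using dx_i ∧ dx_j = -dx_j ∧ dx_i and dx_i ∧ dx_i = 0. For each pair (i, j) with i < j, the coefficient of dx_i ∧ dx_j in alpha ∧ beta is (alpha_i * beta_j - alpha_j * beta_i). Collecting: alpha ∧ beta = (x*(3*x - y)) dx ∧ dy + (2*x*(-3*x + z)) dx ∧ dz + (2*x*(y - z)) dy ∧ dz.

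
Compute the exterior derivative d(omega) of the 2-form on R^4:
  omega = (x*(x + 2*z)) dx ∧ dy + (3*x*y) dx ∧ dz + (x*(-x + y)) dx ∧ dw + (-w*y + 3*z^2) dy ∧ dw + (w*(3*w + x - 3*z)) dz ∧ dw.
d(omega) = (-x) dx ∧ dy ∧ dz + (-x) dx ∧ dy ∧ dw + (-6*z) dy ∧ dz ∧ dw + (w) dx ∧ dz ∧ dw

For a 2-form omega = sum_{i<j} g_{ij} dx_i ∧ dx_j, the exterior derivative is
  d(omega) = sum_{i<j} d(g_{ij}) ∧ dx_i ∧ dx_j = sum_{i<j, k} (∂g_{ij}/∂x_k) dx_k ∧ dx_i ∧ dx_j.
Expand each term, using dx_k ∧ dx_i ∧ dx_j = sgn(permutation) dx_{(a)} ∧ dx_{(b)} ∧ dx_{(c)} with (a < b < c) sorted:
  d(x*(x + 2*z)) includes (∂/∂z)(x*(x + 2*z)) dz = (2*x) dz, which multiplied by dx ∧ dy gives (2*x) dx ∧ dy ∧ dz
  d(3*x*y) includes (∂/∂y)(3*x*y) dy = (3*x) dy, which multiplied by dx ∧ dz gives (-3*x) dx ∧ dy ∧ dz
  d(x*(-x + y)) includes (∂/∂y)(x*(-x + y)) dy = (x) dy, which multiplied by dx ∧ dw gives (-x) dx ∧ dy ∧ dw
  d(-w*y + 3*z^2) includes (∂/∂z)(-w*y + 3*z^2) dz = (6*z) dz, which multiplied by dy ∧ dw gives (-6*z) dy ∧ dz ∧ dw
  d(w*(3*w + x - 3*z)) includes (∂/∂x)(w*(3*w + x - 3*z)) dx = (w) dx, which multiplied by dz ∧ dw gives (w) dx ∧ dz ∧ dw
Collecting like 3-forms: d(omega) = (-x) dx ∧ dy ∧ dz + (-x) dx ∧ dy ∧ dw + (-6*z) dy ∧ dz ∧ dw + (w) dx ∧ dz ∧ dw.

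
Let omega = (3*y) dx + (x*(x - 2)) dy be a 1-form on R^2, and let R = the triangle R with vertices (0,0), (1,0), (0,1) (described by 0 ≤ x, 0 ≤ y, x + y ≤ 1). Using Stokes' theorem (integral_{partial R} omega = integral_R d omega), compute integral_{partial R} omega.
integral_(partial R) omega = -13/6

Stokes: integral_partial_R omega = integral_R d omega with d omega = (∂Q/∂x - ∂P/∂y) dx ∧ dy.
  ∂Q/∂x = 2*x - 2
  ∂P/∂y = 3
  integrand = ∂Q/∂x - ∂P/∂y = 2*x - 5.
Integrating over R: integral_0^1 integral_0^{1-x} (2*x - 5) dy dx = -13/6.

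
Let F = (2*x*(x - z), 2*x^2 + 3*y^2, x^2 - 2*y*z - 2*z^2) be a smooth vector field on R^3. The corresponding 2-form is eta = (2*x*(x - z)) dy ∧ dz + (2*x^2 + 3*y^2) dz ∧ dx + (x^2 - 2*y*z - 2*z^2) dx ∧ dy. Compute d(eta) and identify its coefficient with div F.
d(eta) = (4*x + 4*y - 6*z) dx ∧ dy ∧ dz; div F = 4*x + 4*y - 6*z

For a 2-form in R^3 of the form above, applying d gives a 3-form with coefficient ∂P/∂x + ∂Q/∂y + ∂R/∂z:
  ∂P/∂x = 4*x - 2*z
  ∂Q/∂y = 6*y
  ∂R/∂z = -2*y - 4*z
Sum = 4*x + 4*y - 6*z, which is exactly div F.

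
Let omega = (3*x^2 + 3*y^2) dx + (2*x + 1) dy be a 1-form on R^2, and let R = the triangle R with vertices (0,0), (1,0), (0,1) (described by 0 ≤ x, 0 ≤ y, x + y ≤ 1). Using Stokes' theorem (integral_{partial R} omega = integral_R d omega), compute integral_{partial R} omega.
integral_(partial R) omega = 0

Stokes: integral_partial_R omega = integral_R d omega with d omega = (∂Q/∂x - ∂P/∂y) dx ∧ dy.
  ∂Q/∂x = 2
  ∂P/∂y = 6*y
  integrand = ∂Q/∂x - ∂P/∂y = 2 - 6*y.
Integrating over R: integral_0^1 integral_0^{1-x} (2 - 6*y) dy dx = 0.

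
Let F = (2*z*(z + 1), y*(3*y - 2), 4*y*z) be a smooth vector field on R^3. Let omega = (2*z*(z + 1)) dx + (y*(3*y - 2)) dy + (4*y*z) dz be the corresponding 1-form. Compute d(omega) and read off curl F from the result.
d(omega) = (4*z) dy ∧ dz + (4*z + 2) dz ∧ dx + (0) dx ∧ dy; curl F = (4*z, 4*z + 2, 0)

d omega = sum_{i<j} (∂f_j/∂x_i - ∂f_i/∂x_j) dx_i ∧ dx_j. Under the identification (dy ∧ dz, dz ∧ dx, dx ∧ dy) ↔ (e_x, e_y, e_z), the coefficients are exactly the components of curl F. Compute:
  ∂R/∂y - ∂Q/∂z = (4*z) - (0) = 4*z
  ∂P/∂z - ∂R/∂x = (4*z + 2) - (0) = 4*z + 2
  ∂Q/∂x - ∂P/∂y = (0) - (0) = 0.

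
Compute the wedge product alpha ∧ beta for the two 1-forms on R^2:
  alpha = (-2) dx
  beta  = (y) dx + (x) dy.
alpha ∧ beta = (-2*x) dx ∧ dy

Distribute the wedge, using dx_i ∧ dx_j = -dx_j ∧ dx_i and dx_i ∧ dx_i = 0. For each pair (i, j) with i < j, the coefficient of dx_i ∧ dx_j in alpha ∧ beta is (alpha_i * beta_j - alpha_j * beta_i). Collecting: alpha ∧ beta = (-2*x) dx ∧ dy.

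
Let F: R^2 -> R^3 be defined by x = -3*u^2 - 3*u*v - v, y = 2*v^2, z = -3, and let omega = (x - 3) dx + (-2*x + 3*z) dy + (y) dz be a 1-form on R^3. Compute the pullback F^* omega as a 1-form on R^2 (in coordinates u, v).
F^* omega = (18*u^3 + 27*u^2*v + 9*u*v^2 + 6*u*v + 18*u + 3*v^2 + 9*v) du + (9*u^3 + 33*u^2*v + 3*u^2 + 24*u*v^2 + 6*u*v + 9*u + 8*v^2 - 35*v + 3) dv

Using F^*(f dg) = (f ∘ F) d(g ∘ F), substitute each coordinate x_i by F_i(u, v) in f_i, and replace dx_i by d F_i = (∂F_i/∂u) du + (∂F_i/∂v) dv.
  For the x component: f_1(F) = -3*u^2 - 3*u*v - v - 3; d F_1 = (-6*u - 3*v) du + (-3*u - 1) dv
  For the y component: f_2(F) = 6*u^2 + 6*u*v + 2*v - 9; d F_2 = (0) du + (4*v) dv
  For the z component: f_3(F) = 2*v^2; d F_3 = (0) du + (0) dv
Combining and collecting du, dv coefficients:
  coeff of du: 18*u^3 + 27*u^2*v + 9*u*v^2 + 6*u*v + 18*u + 3*v^2 + 9*v
  coeff of dv: 9*u^3 + 33*u^2*v + 3*u^2 + 24*u*v^2 + 6*u*v + 9*u + 8*v^2 - 35*v + 3
F^* omega = (18*u^3 + 27*u^2*v + 9*u*v^2 + 6*u*v + 18*u + 3*v^2 + 9*v) du + (9*u^3 + 33*u^2*v + 3*u^2 + 24*u*v^2 + 6*u*v + 9*u + 8*v^2 - 35*v + 3) dv.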